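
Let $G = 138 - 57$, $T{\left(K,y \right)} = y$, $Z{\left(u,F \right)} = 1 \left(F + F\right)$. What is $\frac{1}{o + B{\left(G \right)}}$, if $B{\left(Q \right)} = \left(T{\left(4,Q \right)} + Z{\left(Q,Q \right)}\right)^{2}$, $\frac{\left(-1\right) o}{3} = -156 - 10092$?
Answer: $\frac{1}{89793} \approx 1.1137 \cdot 10^{-5}$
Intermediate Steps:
$Z{\left(u,F \right)} = 2 F$ ($Z{\left(u,F \right)} = 1 \cdot 2 F = 2 F$)
$G = 81$
$o = 30744$ ($o = - 3 \left(-156 - 10092\right) = \left(-3\right) \left(-10248\right) = 30744$)
$B{\left(Q \right)} = 9 Q^{2}$ ($B{\left(Q \right)} = \left(Q + 2 Q\right)^{2} = \left(3 Q\right)^{2} = 9 Q^{2}$)
$\frac{1}{o + B{\left(G \right)}} = \frac{1}{30744 + 9 \cdot 81^{2}} = \frac{1}{30744 + 9 \cdot 6561} = \frac{1}{30744 + 59049} = \frac{1}{89793}$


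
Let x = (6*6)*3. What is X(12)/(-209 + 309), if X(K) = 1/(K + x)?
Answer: 1/12000 ≈ 8.3333e-5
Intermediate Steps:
x = 108 (x = 36*3 = 108)
X(K) = 1/(108 + K) (X(K) = 1/(K + 108) = 1/(108 + K))
X(12)/(-209 + 309) = 1/((108 + 12)*(-209 + 309)) = 1/(120*100) = (1/120)*(1/100) = 1/12000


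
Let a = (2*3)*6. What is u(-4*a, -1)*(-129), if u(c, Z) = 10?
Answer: -1290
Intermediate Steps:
a = 36 (a = 6*6 = 36)
u(-4*a, -1)*(-129) = 10*(-129) = -1290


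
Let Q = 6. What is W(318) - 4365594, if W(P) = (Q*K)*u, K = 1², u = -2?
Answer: -4365606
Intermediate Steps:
K = 1
W(P) = -12 (W(P) = (6*1)*(-2) = 6*(-2) = -12)
W(318) - 4365594 = -12 - 4365594 = -4365606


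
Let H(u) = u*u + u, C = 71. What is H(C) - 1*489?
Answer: 4623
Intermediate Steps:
H(u) = u + u² (H(u) = u² + u = u + u²)
H(C) - 1*489 = 71*(1 + 71) - 1*489 = 71*72 - 489 = 5112 - 489 = 4623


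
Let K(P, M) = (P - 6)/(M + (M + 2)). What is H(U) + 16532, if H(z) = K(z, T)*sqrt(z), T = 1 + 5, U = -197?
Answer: 16532 - 29*I*sqrt(197)/2 ≈ 16532.0 - 203.52*I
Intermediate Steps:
T = 6
K(P, M) = (-6 + P)/(2 + 2*M) (K(P, M) = (-6 + P)/(M + (2 + M)) = (-6 + P)/(2 + 2*M))
H(z) = sqrt(z)*(-3/7 + z/14) (H(z) = ((-6 + z)/(2*(1 + 6)))*sqrt(z) = ((1/2)*(-6 + z)/7)*sqrt(z) = ((1/2)*(1/7)*(-6 + z))*sqrt(z) = (-3/7 + z/14)*sqrt(z) = sqrt(z)*(-3/7 + z/14))
H(U) + 16532 = sqrt(-197)*(-6 - 197)/14 + 16532 = (1/14)*(I*sqrt(197))*(-203) + 16532 = -29*I*sqrt(197)/2 + 16532 = 16532 - 29*I*sqrt(197)/2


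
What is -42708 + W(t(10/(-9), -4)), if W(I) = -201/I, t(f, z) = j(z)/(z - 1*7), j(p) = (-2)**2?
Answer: -168621/4 ≈ -42155.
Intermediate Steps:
j(p) = 4
t(f, z) = 4/(-7 + z) (t(f, z) = 4/(z - 1*7) = 4/(z - 7) = 4/(-7 + z))
-42708 + W(t(10/(-9), -4)) = -42708 - 201/(4/(-7 - 4)) = -42708 - 201/(4/(-11)) = -42708 - 201/(4*(-1/11)) = -42708 - 201/(-4/11) = -42708 - 201*(-11/4) = -42708 + 2211/4 = -168621/4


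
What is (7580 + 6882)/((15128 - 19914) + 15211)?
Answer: 14462/10425 ≈ 1.3872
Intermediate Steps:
(7580 + 6882)/((15128 - 19914) + 15211) = 14462/(-4786 + 15211) = 14462/10425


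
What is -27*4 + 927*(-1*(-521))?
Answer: 482859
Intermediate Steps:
-27*4 + 927*(-1*(-521)) = -108 + 927*521 = -108 + 482967 = 482859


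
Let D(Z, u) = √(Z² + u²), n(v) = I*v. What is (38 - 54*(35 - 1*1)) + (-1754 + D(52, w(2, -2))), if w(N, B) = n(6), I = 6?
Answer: -3552 + 20*√10 ≈ -3488.8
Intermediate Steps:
n(v) = 6*v
w(N, B) = 36 (w(N, B) = 6*6 = 36)
(38 - 54*(35 - 1*1)) + (-1754 + D(52, w(2, -2))) = (38 - 54*(35 - 1*1)) + (-1754 + √(52² + 36²)) = (38 - 54*(35 - 1)) + (-1754 + √(2704 + 1296)) = (38 - 54*34) + (-1754 + √4000) = (38 - 1836) + (-1754 + 20*√10) = -1798 + (-1754 + 20*√10) = -3552 + 20*√10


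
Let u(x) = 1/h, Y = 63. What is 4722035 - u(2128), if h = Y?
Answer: 297488204/63 ≈ 4.7220e+6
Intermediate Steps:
h = 63
u(x) = 1/63
4722035 - u(2128) = 4722035 - 1*1/63 = 4722035 - 1/63 = 297488204/63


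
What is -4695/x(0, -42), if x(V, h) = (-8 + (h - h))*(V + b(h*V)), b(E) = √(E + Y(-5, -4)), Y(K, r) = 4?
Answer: 4695/16 ≈ 293.44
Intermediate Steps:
b(E) = √(4 + E) (b(E) = √(E + 4) = √(4 + E))
x(V, h) = -8*V - 8*√(4 + V*h) (x(V, h) = (-8 + (h - h))*(V + √(4 + h*V)) = (-8 + 0)*(V + √(4 + V*h)) = -8*(V + √(4 + V*h)) = -8*V - 8*√(4 + V*h))
-4695/x(0, -42) = -4695/(-8*0 - 8*√(4 + 0*(-42))) = -4695/(0 - 8*√(4 + 0)) = -4695/(0 - 8*√4) = -4695/(0 - 8*2) = -4695/(0 - 16) = -4695/(-16) = -4695*(-1/16) = 4695/16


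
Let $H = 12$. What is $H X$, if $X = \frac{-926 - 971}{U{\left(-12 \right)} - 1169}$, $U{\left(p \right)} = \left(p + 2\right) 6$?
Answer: $\frac{22764}{1229} \approx 18.522$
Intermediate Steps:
$U{\left(p \right)} = 12 + 6 p$ ($U{\left(p \right)} = \left(2 + p\right) 6 = 12 + 6 p$)
$X = \frac{1897}{1229}$ ($X = \frac{-926 - 971}{\left(12 + 6 \left(-12\right)\right) - 1169} = - \frac{1897}{\left(12 - 72\right) - 1169} = - \frac{1897}{-60 - 1169} = - \frac{1897}{-1229} = \left(-1897\right) \left(- \frac{1}{1229}\right) = \frac{1897}{1229} \approx 1.5435$)
$H X = 12 \cdot \frac{1897}{1229} = \frac{22764}{1229}$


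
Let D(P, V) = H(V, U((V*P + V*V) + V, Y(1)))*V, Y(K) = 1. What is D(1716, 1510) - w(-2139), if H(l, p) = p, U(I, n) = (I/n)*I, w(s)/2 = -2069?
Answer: 35853270084083138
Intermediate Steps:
w(s) = -4138 (w(s) = 2*(-2069) = -4138)
U(I, n) = I**2/n
D(P, V) = V*(V + V**2 + P*V)**2 (D(P, V) = (((V*P + V*V) + V)**2/1)*V = (((P*V + V**2) + V)**2*1)*V = (((V**2 + P*V) + V)**2*1)*V = ((V + V**2 + P*V)**2*1)*V = (V + V**2 + P*V)**2*V = V*(V + V**2 + P*V)**2)
D(1716, 1510) - w(-2139) = 1510**3*(1 + 1716 + 1510)**2 - 1*(-4138) = 3442951000*3227**2 + 4138 = 3442951000*10413529 + 4138 = 35853270084079000 + 4138 = 35853270084083138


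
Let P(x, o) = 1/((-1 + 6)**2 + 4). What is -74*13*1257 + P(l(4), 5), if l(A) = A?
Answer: -35067785/29 ≈ -1.2092e+6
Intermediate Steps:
P(x, o) = 1/29 (P(x, o) = 1/(5**2 + 4) = 1/(25 + 4) = 1/29)
-74*13*1257 + P(l(4), 5) = -74*13*1257 + 1/29 = -962*1257 + 1/29 = -1209234 + 1/29 = -35067785/29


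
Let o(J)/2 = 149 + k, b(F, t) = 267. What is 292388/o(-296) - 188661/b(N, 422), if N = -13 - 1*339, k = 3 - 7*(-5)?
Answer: 1251397/16643 ≈ 75.191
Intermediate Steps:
k = 38 (k = 3 + 35 = 38)
N = -352 (N = -13 - 339 = -352)
o(J) = 374 (o(J) = 2*(149 + 38) = 2*187 = 374)
292388/o(-296) - 188661/b(N, 422) = 292388/374 - 188661/267 = 292388*(1/374) - 188661*1/267 = 146194/187 - 62887/89 = 1251397/16643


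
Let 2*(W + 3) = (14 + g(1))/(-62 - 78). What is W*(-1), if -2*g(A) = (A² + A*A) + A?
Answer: 341/112 ≈ 3.0446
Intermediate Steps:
g(A) = -A² - A/2 (g(A) = -((A² + A*A) + A)/2 = -((A² + A²) + A)/2 = -(2*A² + A)/2 = -(A + 2*A²)/2 = -A² - A/2)
W = -341/112 (W = -3 + ((14 - 1*1*(½ + 1))/(-62 - 78))/2 = -3 + ((14 - 1*1*3/2)/(-140))/2 = -3 + ((14 - 3/2)*(-1/140))/2 = -3 + ((25/2)*(-1/140))/2 = -3 + (½)*(-5/56) = -3 - 5/112 = -341/112 ≈ -3.0446)
W*(-1) = -341/112*(-1) = 341/112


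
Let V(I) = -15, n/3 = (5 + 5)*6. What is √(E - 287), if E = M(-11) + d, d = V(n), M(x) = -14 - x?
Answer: I*√305 ≈ 17.464*I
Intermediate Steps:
n = 180 (n = 3*((5 + 5)*6) = 3*(10*6) = 3*60 = 180)
d = -15
E = -18 (E = (-14 - 1*(-11)) - 15 = (-14 + 11) - 15 = -3 - 15 = -18)
√(E - 287) = √(-18 - 287) = √(-305) = I*√305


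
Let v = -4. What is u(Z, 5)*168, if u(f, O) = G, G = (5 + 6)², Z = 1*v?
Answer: 20328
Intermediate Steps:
Z = -4 (Z = 1*(-4) = -4)
G = 121 (G = 11² = 121)
u(f, O) = 121
u(Z, 5)*168 = 121*168 = 20328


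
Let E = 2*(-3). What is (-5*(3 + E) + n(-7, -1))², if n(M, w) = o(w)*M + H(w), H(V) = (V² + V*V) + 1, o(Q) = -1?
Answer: 625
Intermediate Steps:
H(V) = 1 + 2*V² (H(V) = (V² + V²) + 1 = 2*V² + 1 = 1 + 2*V²)
E = -6
n(M, w) = 1 - M + 2*w² (n(M, w) = -M + (1 + 2*w²) = 1 - M + 2*w²)
(-5*(3 + E) + n(-7, -1))² = (-5*(3 - 6) + (1 - 1*(-7) + 2*(-1)²))² = (-5*(-3) + (1 + 7 + 2*1))² = (15 + (1 + 7 + 2))² = (15 + 10)² = 25² = 625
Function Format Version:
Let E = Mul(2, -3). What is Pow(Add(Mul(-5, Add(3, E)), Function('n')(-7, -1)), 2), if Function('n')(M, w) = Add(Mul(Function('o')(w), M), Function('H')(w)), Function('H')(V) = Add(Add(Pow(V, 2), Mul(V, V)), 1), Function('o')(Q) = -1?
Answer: 625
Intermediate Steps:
Function('H')(V) = Add(1, Mul(2, Pow(V, 2))) (Function('H')(V) = Add(Add(Pow(V, 2), Pow(V, 2)), 1) = Add(Mul(2, Pow(V, 2)), 1) = Add(1, Mul(2, Pow(V, 2))))
E = -6
Function('n')(M, w) = Add(1, Mul(-1, M), Mul(2, Pow(w, 2))) (Function('n')(M, w) = Add(Mul(-1, M), Add(1, Mul(2, Pow(w, 2)))) = Add(1, Mul(-1, M), Mul(2, Pow(w, 2))))
Pow(Add(Mul(-5, Add(3, E)), Function('n')(-7, -1)), 2) = Pow(Add(Mul(-5, Add(3, -6)), Add(1, Mul(-1, -7), Mul(2, Pow(-1, 2)))), 2) = Pow(Add(Mul(-5, -3), Add(1, 7, Mul(2, 1))), 2) = Pow(Add(15, Add(1, 7, 2)), 2) = Pow(Add(15, 10), 2) = Pow(25, 2) = 625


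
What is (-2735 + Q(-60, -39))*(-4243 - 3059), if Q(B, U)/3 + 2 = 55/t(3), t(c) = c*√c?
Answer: 20014782 - 133870*√3 ≈ 1.9783e+7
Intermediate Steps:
t(c) = c^(3/2)
Q(B, U) = -6 + 55*√3/3 (Q(B, U) = -6 + 3*(55/(3^(3/2))) = -6 + 3*(55/((3*√3))) = -6 + 3*(55*(√3/9)) = -6 + 3*(55*√3/9) = -6 + 55*√3/3)
(-2735 + Q(-60, -39))*(-4243 - 3059) = (-2735 + (-6 + 55*√3/3))*(-4243 - 3059) = (-2741 + 55*√3/3)*(-7302) = 20014782 - 133870*√3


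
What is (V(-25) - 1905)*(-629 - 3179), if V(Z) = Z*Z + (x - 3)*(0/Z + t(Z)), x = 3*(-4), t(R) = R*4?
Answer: -837760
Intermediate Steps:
t(R) = 4*R
x = -12
V(Z) = Z**2 - 60*Z (V(Z) = Z*Z + (-12 - 3)*(0/Z + 4*Z) = Z**2 - 15*(0 + 4*Z) = Z**2 - 60*Z)
(V(-25) - 1905)*(-629 - 3179) = (-25*(-60 - 25) - 1905)*(-629 - 3179) = (-25*(-85) - 1905)*(-3808) = (2125 - 1905)*(-3808) = 220*(-3808) = -837760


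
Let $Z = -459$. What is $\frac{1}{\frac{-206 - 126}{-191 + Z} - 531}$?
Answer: $- \frac{325}{172409} \approx -0.0018851$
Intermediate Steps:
$\frac{1}{\frac{-206 - 126}{-191 + Z} - 531} = \frac{1}{\frac{-206 - 126}{-191 - 459} - 531} = \frac{1}{- \frac{332}{-650} - 531} = \frac{1}{\left(-332\right) \left(- \frac{1}{650}\right) - 531} = \frac{1}{\frac{166}{325} - 531} = \frac{1}{- \frac{172409}{325}} = - \frac{325}{172409}$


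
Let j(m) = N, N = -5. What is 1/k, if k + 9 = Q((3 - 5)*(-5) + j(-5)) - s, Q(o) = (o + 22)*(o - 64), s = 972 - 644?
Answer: -1/1930 ≈ -0.00051813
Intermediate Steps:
j(m) = -5
s = 328
Q(o) = (-64 + o)*(22 + o) (Q(o) = (22 + o)*(-64 + o) = (-64 + o)*(22 + o))
k = -1930 (k = -9 + ((-1408 + ((3 - 5)*(-5) - 5)² - 42*((3 - 5)*(-5) - 5)) - 1*328) = -9 + ((-1408 + (-2*(-5) - 5)² - 42*(-2*(-5) - 5)) - 328) = -9 + ((-1408 + (10 - 5)² - 42*(10 - 5)) - 328) = -9 + ((-1408 + 5² - 42*5) - 328) = -9 + ((-1408 + 25 - 210) - 328) = -9 + (-1593 - 328) = -9 - 1921 = -1930)
1/k = 1/(-1930) = -1/1930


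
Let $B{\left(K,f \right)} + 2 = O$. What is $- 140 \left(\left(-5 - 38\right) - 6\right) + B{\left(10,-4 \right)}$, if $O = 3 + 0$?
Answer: $6861$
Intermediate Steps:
$O = 3$
$B{\left(K,f \right)} = 1$ ($B{\left(K,f \right)} = -2 + 3 = 1$)
$- 140 \left(\left(-5 - 38\right) - 6\right) + B{\left(10,-4 \right)} = - 140 \left(\left(-5 - 38\right) - 6\right) + 1 = - 140 \left(-43 - 6\right) + 1 = \left(-140\right) \left(-49\right) + 1 = 6860 + 1 = 6861$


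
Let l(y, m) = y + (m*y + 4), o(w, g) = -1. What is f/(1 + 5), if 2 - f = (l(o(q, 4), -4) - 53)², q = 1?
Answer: -1057/3 ≈ -352.33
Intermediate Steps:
l(y, m) = 4 + y + m*y (l(y, m) = y + (4 + m*y) = 4 + y + m*y)
f = -2114 (f = 2 - ((4 - 1 - 4*(-1)) - 53)² = 2 - ((4 - 1 + 4) - 53)² = 2 - (7 - 53)² = 2 - 1*(-46)² = 2 - 1*2116 = 2 - 2116 = -2114)
f/(1 + 5) = -2114/(1 + 5) = -2114/6 = -2114*⅙ = -1057/3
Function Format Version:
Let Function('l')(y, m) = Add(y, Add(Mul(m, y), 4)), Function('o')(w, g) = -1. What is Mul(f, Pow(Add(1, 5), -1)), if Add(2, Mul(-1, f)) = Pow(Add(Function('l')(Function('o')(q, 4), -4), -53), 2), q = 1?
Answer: Rational(-1057, 3) ≈ -352.33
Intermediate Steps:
Function('l')(y, m) = Add(4, y, Mul(m, y)) (Function('l')(y, m) = Add(y, Add(4, Mul(m, y))) = Add(4, y, Mul(m, y)))
f = -2114 (f = Add(2, Mul(-1, Pow(Add(Add(4, -1, Mul(-4, -1)), -53), 2))) = Add(2, Mul(-1, Pow(Add(Add(4, -1, 4), -53), 2))) = Add(2, Mul(-1, Pow(Add(7, -53), 2))) = Add(2, Mul(-1, Pow(-46, 2))) = Add(2, Mul(-1, 2116)) = Add(2, -2116) = -2114)
Mul(f, Pow(Add(1, 5), -1)) = Mul(-2114, Pow(Add(1, 5), -1)) = Mul(-2114, Pow(6, -1)) = Mul(-2114, Rational(1, 6)) = Rational(-1057, 3)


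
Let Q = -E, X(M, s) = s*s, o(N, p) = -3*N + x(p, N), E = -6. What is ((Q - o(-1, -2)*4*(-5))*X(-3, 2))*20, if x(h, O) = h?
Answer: 2080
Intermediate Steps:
o(N, p) = p - 3*N (o(N, p) = -3*N + p = p - 3*N)
X(M, s) = s²
Q = 6 (Q = -1*(-6) = 6)
((Q - o(-1, -2)*4*(-5))*X(-3, 2))*20 = ((6 - (-2 - 3*(-1))*4*(-5))*2²)*20 = ((6 - (-2 + 3)*4*(-5))*4)*20 = ((6 - 1*4*(-5))*4)*20 = ((6 - 4*(-5))*4)*20 = ((6 - 1*(-20))*4)*20 = ((6 + 20)*4)*20 = (26*4)*20 = 104*20 = 2080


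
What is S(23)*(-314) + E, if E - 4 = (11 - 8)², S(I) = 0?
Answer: 13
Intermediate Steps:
E = 13 (E = 4 + (11 - 8)² = 4 + 3² = 4 + 9 = 13)
S(23)*(-314) + E = 0*(-314) + 13 = 0 + 13 = 13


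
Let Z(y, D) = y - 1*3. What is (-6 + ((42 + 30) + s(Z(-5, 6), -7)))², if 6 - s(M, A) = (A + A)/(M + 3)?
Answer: 119716/25 ≈ 4788.6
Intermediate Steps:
Z(y, D) = -3 + y (Z(y, D) = y - 3 = -3 + y)
s(M, A) = 6 - 2*A/(3 + M) (s(M, A) = 6 - (A + A)/(M + 3) = 6 - 2*A/(3 + M))
(-6 + ((42 + 30) + s(Z(-5, 6), -7)))² = (-6 + ((42 + 30) + 2*(9 - 1*(-7) + 3*(-3 - 5))/(3 + (-3 - 5))))² = (-6 + (72 + 2*(9 + 7 + 3*(-8))/(3 - 8)))² = (-6 + (72 + 2*(9 + 7 - 24)/(-5)))² = (-6 + (72 + 2*(-⅕)*(-8)))² = (-6 + (72 + 16/5))² = (-6 + 376/5)² = (346/5)² = 119716/25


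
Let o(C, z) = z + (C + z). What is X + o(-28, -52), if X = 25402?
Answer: 25270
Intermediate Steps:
o(C, z) = C + 2*z
X + o(-28, -52) = 25402 + (-28 + 2*(-52)) = 25402 + (-28 - 104) = 25402 - 132 = 25270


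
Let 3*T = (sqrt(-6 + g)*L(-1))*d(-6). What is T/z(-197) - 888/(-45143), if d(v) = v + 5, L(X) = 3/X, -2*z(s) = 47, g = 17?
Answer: 888/45143 - 2*sqrt(11)/47 ≈ -0.12146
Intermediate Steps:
z(s) = -47/2 (z(s) = -1/2*47 = -47/2)
d(v) = 5 + v
T = sqrt(11) (T = ((sqrt(-6 + 17)*(3/(-1)))*(5 - 6))/3 = ((sqrt(11)*(3*(-1)))*(-1))/3 = ((sqrt(11)*(-3))*(-1))/3 = (-3*sqrt(11)*(-1))/3 = (3*sqrt(11))/3 = sqrt(11) ≈ 3.3166)
T/z(-197) - 888/(-45143) = sqrt(11)/(-47/2) - 888/(-45143) = sqrt(11)*(-2/47) - 888*(-1/45143) = -2*sqrt(11)/47 + 888/45143 = 888/45143 - 2*sqrt(11)/47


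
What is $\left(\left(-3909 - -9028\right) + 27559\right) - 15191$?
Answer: $17487$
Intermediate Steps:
$\left(\left(-3909 - -9028\right) + 27559\right) - 15191 = \left(\left(-3909 + 9028\right) + 27559\right) - 15191 = \left(5119 + 27559\right) - 15191 = 32678 - 15191 = 17487$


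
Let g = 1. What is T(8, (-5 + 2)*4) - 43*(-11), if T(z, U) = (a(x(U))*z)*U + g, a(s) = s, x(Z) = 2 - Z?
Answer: -870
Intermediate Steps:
T(z, U) = 1 + U*z*(2 - U) (T(z, U) = ((2 - U)*z)*U + 1 = (z*(2 - U))*U + 1 = U*z*(2 - U) + 1 = 1 + U*z*(2 - U))
T(8, (-5 + 2)*4) - 43*(-11) = (1 - 1*(-5 + 2)*4*8*(-2 + (-5 + 2)*4)) - 43*(-11) = (1 - 1*(-3*4)*8*(-2 - 3*4)) + 473 = (1 - 1*(-12)*8*(-2 - 12)) + 473 = (1 - 1*(-12)*8*(-14)) + 473 = (1 - 1344) + 473 = -1343 + 473 = -870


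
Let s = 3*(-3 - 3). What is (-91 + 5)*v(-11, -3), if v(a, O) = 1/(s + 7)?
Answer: 86/11 ≈ 7.8182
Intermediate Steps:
s = -18 (s = 3*(-6) = -18)
v(a, O) = -1/11 (v(a, O) = 1/(-18 + 7) = 1/(-11) = -1/11)
(-91 + 5)*v(-11, -3) = (-91 + 5)*(-1/11) = -86*(-1/11) = 86/11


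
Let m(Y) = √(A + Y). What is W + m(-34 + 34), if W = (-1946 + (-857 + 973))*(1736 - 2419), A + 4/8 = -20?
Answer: 1249890 + I*√82/2 ≈ 1.2499e+6 + 4.5277*I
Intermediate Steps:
A = -41/2 (A = -½ - 20 = -41/2 ≈ -20.500)
W = 1249890 (W = (-1946 + 116)*(-683) = -1830*(-683) = 1249890)
m(Y) = √(-41/2 + Y)
W + m(-34 + 34) = 1249890 + √(-82 + 4*(-34 + 34))/2 = 1249890 + √(-82 + 4*0)/2 = 1249890 + √(-82 + 0)/2 = 1249890 + √(-82)/2 = 1249890 + (I*√82)/2 = 1249890 + I*√82/2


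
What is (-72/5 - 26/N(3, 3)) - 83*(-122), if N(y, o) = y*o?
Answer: 454892/45 ≈ 10109.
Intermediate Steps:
N(y, o) = o*y
(-72/5 - 26/N(3, 3)) - 83*(-122) = (-72/5 - 26/(3*3)) - 83*(-122) = (-72*⅕ - 26/9) + 10126 = (-72/5 - 26*⅑) + 10126 = (-72/5 - 26/9) + 10126 = -778/45 + 10126 = 454892/45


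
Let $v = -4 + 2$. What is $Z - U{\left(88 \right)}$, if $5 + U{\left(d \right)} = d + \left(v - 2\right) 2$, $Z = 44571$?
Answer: $44496$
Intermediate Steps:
$v = -2$
$U{\left(d \right)} = -13 + d$ ($U{\left(d \right)} = -5 + \left(d + \left(-2 - 2\right) 2\right) = -5 + \left(d - 8\right) = -5 + \left(-8 + d\right) = -13 + d$)
$Z - U{\left(88 \right)} = 44571 - \left(-13 + 88\right) = 44571 - 75 = 44496$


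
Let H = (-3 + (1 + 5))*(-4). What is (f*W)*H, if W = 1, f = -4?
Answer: 48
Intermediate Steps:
H = -12 (H = (-3 + 6)*(-4) = 3*(-4) = -12)
(f*W)*H = -4*1*(-12) = -4*(-12) = 48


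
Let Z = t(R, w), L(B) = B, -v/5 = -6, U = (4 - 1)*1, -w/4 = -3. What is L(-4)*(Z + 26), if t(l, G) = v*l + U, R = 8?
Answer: -1076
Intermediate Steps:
w = 12 (w = -4*(-3) = 12)
U = 3 (U = 3*1 = 3)
v = 30 (v = -5*(-6) = 30)
t(l, G) = 3 + 30*l (t(l, G) = 30*l + 3 = 3 + 30*l)
Z = 243 (Z = 3 + 30*8 = 3 + 240 = 243)
L(-4)*(Z + 26) = -4*(243 + 26) = -4*269 = -1076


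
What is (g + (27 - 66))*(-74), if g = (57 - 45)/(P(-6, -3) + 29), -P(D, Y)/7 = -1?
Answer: 8584/3 ≈ 2861.3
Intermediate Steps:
P(D, Y) = 7 (P(D, Y) = -7*(-1) = 7)
g = ⅓ (g = (57 - 45)/(7 + 29) = 12/36 = 12*(1/36) = ⅓ ≈ 0.33333)
(g + (27 - 66))*(-74) = (⅓ + (27 - 66))*(-74) = (⅓ - 39)*(-74) = -116/3*(-74) = 8584/3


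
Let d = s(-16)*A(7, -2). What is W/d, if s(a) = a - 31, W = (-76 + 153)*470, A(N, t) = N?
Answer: -110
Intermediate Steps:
W = 36190 (W = 77*470 = 36190)
s(a) = -31 + a
d = -329 (d = (-31 - 16)*7 = -47*7 = -329)
W/d = 36190/(-329) = 36190*(-1/329) = -110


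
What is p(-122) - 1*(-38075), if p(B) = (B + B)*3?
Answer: 37343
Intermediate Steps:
p(B) = 6*B (p(B) = (2*B)*3 = 6*B)
p(-122) - 1*(-38075) = 6*(-122) - 1*(-38075) = -732 + 38075 = 37343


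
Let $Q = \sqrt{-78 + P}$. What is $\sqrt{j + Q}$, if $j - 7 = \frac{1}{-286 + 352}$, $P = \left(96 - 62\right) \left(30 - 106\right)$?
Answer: $\frac{\sqrt{30558 + 47916 i \sqrt{22}}}{66} \approx 5.4353 + 4.7463 i$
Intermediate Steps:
$P = -2584$ ($P = \left(96 - 62\right) \left(-76\right) = 34 \left(-76\right) = -2584$)
$Q = 11 i \sqrt{22}$ ($Q = \sqrt{-78 - 2584} = \sqrt{-2662} = 11 i \sqrt{22} \approx 51.595 i$)
$j = \frac{463}{66}$ ($j = 7 + \frac{1}{-286 + 352} = 7 + \frac{1}{66} = \frac{463}{66} \approx 7.0152$)
$\sqrt{j + Q} = \sqrt{\frac{463}{66} + 11 i \sqrt{22}}$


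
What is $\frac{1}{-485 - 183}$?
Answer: $- \frac{1}{668} \approx -0.001497$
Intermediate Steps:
$\frac{1}{-485 - 183} = \frac{1}{-668} = - \frac{1}{668}$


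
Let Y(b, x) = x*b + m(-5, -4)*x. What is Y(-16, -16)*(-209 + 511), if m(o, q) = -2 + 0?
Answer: 86976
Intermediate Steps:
m(o, q) = -2
Y(b, x) = -2*x + b*x (Y(b, x) = x*b - 2*x = b*x - 2*x = -2*x + b*x)
Y(-16, -16)*(-209 + 511) = (-16*(-2 - 16))*(-209 + 511) = -16*(-18)*302 = 288*302 = 86976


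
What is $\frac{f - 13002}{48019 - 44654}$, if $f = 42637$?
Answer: $\frac{5927}{673} \approx 8.8068$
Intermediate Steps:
$\frac{f - 13002}{48019 - 44654} = \frac{42637 - 13002}{48019 - 44654} = \frac{29635}{3365} = 29635 \cdot \frac{1}{3365} = \frac{5927}{673}$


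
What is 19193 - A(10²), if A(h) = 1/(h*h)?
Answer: 191929999/10000 ≈ 19193.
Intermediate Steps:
A(h) = h⁻² (A(h) = 1/(h²) = h⁻²)
19193 - A(10²) = 19193 - 1/(10²)² = 19193 - 1/100² = 19193 - 1*1/10000 = 19193 - 1/10000 = 191929999/10000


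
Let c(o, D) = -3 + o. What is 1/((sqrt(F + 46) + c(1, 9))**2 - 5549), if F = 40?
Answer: -5459/29799305 + 4*sqrt(86)/29799305 ≈ -0.00018195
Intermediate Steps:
1/((sqrt(F + 46) + c(1, 9))**2 - 5549) = 1/((sqrt(40 + 46) + (-3 + 1))**2 - 5549) = 1/((sqrt(86) - 2)**2 - 5549) = 1/((-2 + sqrt(86))**2 - 5549) = 1/(-5549 + (-2 + sqrt(86))**2)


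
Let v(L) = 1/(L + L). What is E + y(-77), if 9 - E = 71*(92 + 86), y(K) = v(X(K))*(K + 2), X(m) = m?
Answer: -1944791/154 ≈ -12629.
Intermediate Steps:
v(L) = 1/(2*L)
y(K) = (2 + K)/(2*K) (y(K) = (1/(2*K))*(K + 2) = (1/(2*K))*(2 + K) = (2 + K)/(2*K))
E = -12629 (E = 9 - 71*(92 + 86) = 9 - 71*178 = 9 - 1*12638 = 9 - 12638 = -12629)
E + y(-77) = -12629 + (1/2)*(2 - 77)/(-77) = -12629 + (1/2)*(-1/77)*(-75) = -12629 + 75/154 = -1944791/154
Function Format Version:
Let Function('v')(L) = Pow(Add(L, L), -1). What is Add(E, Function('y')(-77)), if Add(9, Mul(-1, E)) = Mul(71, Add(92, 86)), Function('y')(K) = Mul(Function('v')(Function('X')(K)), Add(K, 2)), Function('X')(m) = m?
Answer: Rational(-1944791, 154) ≈ -12629.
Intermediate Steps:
Function('v')(L) = Mul(Rational(1, 2), Pow(L, -1)) (Function('v')(L) = Pow(Mul(2, L), -1) = Mul(Rational(1, 2), Pow(L, -1)))
Function('y')(K) = Mul(Rational(1, 2), Pow(K, -1), Add(2, K)) (Function('y')(K) = Mul(Mul(Rational(1, 2), Pow(K, -1)), Add(K, 2)) = Mul(Mul(Rational(1, 2), Pow(K, -1)), Add(2, K)) = Mul(Rational(1, 2), Pow(K, -1), Add(2, K)))
E = -12629 (E = Add(9, Mul(-1, Mul(71, Add(92, 86)))) = Add(9, Mul(-1, Mul(71, 178))) = Add(9, Mul(-1, 12638)) = Add(9, -12638) = -12629)
Add(E, Function('y')(-77)) = Add(-12629, Mul(Rational(1, 2), Pow(-77, -1), Add(2, -77))) = Add(-12629, Mul(Rational(1, 2), Rational(-1, 77), -75)) = Add(-12629, Rational(75, 154)) = Rational(-1944791, 154)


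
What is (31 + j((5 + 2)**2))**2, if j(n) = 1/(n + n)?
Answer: 9235521/9604 ≈ 961.63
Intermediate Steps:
j(n) = 1/(2*n)
(31 + j((5 + 2)**2))**2 = (31 + 1/(2*((5 + 2)**2)))**2 = (31 + 1/(2*(7**2)))**2 = (31 + (1/2)/49)**2 = (31 + (1/2)*(1/49))**2 = (31 + 1/98)**2 = (3039/98)**2 = 9235521/9604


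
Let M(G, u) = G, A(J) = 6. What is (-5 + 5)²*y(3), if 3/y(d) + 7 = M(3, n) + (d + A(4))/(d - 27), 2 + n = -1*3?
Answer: 0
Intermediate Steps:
n = -5 (n = -2 - 1*3 = -2 - 3 = -5)
y(d) = 3/(-4 + (6 + d)/(-27 + d)) (y(d) = 3/(-7 + (3 + (d + 6)/(d - 27))) = 3/(-7 + (3 + (6 + d)/(-27 + d))) = 3/(-4 + (6 + d)/(-27 + d)))
(-5 + 5)²*y(3) = (-5 + 5)²*((-27 + 3)/(38 - 1*3)) = 0²*(-24/(38 - 3)) = 0*(-24/35) = 0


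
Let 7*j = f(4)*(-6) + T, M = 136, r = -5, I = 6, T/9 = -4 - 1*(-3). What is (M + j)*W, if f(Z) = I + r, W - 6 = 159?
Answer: 154605/7 ≈ 22086.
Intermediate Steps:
W = 165 (W = 6 + 159 = 165)
T = -9 (T = 9*(-4 - 1*(-3)) = 9*(-4 + 3) = 9*(-1) = -9)
f(Z) = 1 (f(Z) = 6 - 5 = 1)
j = -15/7 (j = (1*(-6) - 9)/7 = (-6 - 9)/7 = (⅐)*(-15) = -15/7 ≈ -2.1429)
(M + j)*W = (136 - 15/7)*165 = (937/7)*165 = 154605/7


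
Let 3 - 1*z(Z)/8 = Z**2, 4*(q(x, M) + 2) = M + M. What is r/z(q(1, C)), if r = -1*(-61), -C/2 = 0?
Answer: -61/8 ≈ -7.6250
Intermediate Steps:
C = 0 (C = -2*0 = 0)
q(x, M) = -2 + M/2 (q(x, M) = -2 + (M + M)/4 = -2 + (2*M)/4 = -2 + M/2)
r = 61
z(Z) = 24 - 8*Z**2
r/z(q(1, C)) = 61/(24 - 8*(-2 + (1/2)*0)**2) = 61/(24 - 8*(-2 + 0)**2) = 61/(24 - 8*(-2)**2) = 61/(24 - 8*4) = 61/(24 - 32) = 61/(-8) = -1/8*61 = -61/8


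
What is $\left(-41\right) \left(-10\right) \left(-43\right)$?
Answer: $-17630$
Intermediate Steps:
$\left(-41\right) \left(-10\right) \left(-43\right) = 410 \left(-43\right) = -17630$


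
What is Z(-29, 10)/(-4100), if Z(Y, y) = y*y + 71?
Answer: -171/4100 ≈ -0.041707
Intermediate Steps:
Z(Y, y) = 71 + y² (Z(Y, y) = y² + 71 = 71 + y²)
Z(-29, 10)/(-4100) = (71 + 10²)/(-4100) = (71 + 100)*(-1/4100) = 171*(-1/4100) = -171/4100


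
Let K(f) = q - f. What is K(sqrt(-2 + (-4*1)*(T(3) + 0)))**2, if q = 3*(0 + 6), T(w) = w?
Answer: (18 - I*sqrt(14))**2 ≈ 310.0 - 134.7*I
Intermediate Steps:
q = 18 (q = 3*6 = 18)
K(f) = 18 - f
K(sqrt(-2 + (-4*1)*(T(3) + 0)))**2 = (18 - sqrt(-2 + (-4*1)*(3 + 0)))**2 = (18 - sqrt(-2 - 4*3))**2 = (18 - sqrt(-2 - 12))**2 = (18 - sqrt(-14))**2 = (18 - I*sqrt(14))**2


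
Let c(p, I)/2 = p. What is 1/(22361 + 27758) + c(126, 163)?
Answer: 12629989/50119 ≈ 252.00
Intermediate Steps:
c(p, I) = 2*p
1/(22361 + 27758) + c(126, 163) = 1/(22361 + 27758) + 2*126 = 1/50119 + 252 = 12629989/50119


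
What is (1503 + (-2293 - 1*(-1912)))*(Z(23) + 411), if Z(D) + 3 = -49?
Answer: 402798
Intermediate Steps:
Z(D) = -52 (Z(D) = -3 - 49 = -52)
(1503 + (-2293 - 1*(-1912)))*(Z(23) + 411) = (1503 + (-2293 - 1*(-1912)))*(-52 + 411) = (1503 + (-2293 + 1912))*359 = (1503 - 381)*359 = 1122*359 = 402798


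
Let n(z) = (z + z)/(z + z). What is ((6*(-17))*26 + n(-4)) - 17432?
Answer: -20083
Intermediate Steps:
n(z) = 1 (n(z) = (2*z)/((2*z)) = (2*z)*(1/(2*z)) = 1)
((6*(-17))*26 + n(-4)) - 17432 = ((6*(-17))*26 + 1) - 17432 = (-102*26 + 1) - 17432 = (-2652 + 1) - 17432 = -2651 - 17432 = -20083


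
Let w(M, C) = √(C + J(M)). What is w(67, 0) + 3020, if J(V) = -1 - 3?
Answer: 3020 + 2*I ≈ 3020.0 + 2.0*I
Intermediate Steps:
J(V) = -4
w(M, C) = √(-4 + C) (w(M, C) = √(C - 4) = √(-4 + C))
w(67, 0) + 3020 = √(-4 + 0) + 3020 = √(-4) + 3020 = 2*I + 3020 = 3020 + 2*I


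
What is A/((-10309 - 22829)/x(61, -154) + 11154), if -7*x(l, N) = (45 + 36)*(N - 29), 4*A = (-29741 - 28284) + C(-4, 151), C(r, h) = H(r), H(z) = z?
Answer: -95573763/73379456 ≈ -1.3025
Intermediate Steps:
C(r, h) = r
A = -58029/4 (A = ((-29741 - 28284) - 4)/4 = (-58025 - 4)/4 = (1/4)*(-58029) = -58029/4 ≈ -14507.)
x(l, N) = 2349/7 - 81*N/7 (x(l, N) = -(45 + 36)*(N - 29)/7 = -81*(-29 + N)/7 = -(-2349 + 81*N)/7 = 2349/7 - 81*N/7)
A/((-10309 - 22829)/x(61, -154) + 11154) = -58029/(4*((-10309 - 22829)/(2349/7 - 81/7*(-154)) + 11154)) = -58029/(4*(-33138/(2349/7 + 1782) + 11154)) = -58029/(4*(-33138/14823/7 + 11154)) = -58029/(4*(-33138*7/14823 + 11154)) = -58029/(4*(-25774/1647 + 11154)) = -58029/(4*18344864/1647) = -58029/4*1647/18344864 = -95573763/73379456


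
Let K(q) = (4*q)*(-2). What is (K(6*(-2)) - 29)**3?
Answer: 300763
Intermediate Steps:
K(q) = -8*q
(K(6*(-2)) - 29)**3 = (-48*(-2) - 29)**3 = (-8*(-12) - 29)**3 = (96 - 29)**3 = 67**3 = 300763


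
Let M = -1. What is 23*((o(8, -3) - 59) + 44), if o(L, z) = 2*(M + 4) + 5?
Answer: -92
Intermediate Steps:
o(L, z) = 11 (o(L, z) = 2*(-1 + 4) + 5 = 2*3 + 5 = 6 + 5 = 11)
23*((o(8, -3) - 59) + 44) = 23*((11 - 59) + 44) = 23*(-48 + 44) = 23*(-4) = -92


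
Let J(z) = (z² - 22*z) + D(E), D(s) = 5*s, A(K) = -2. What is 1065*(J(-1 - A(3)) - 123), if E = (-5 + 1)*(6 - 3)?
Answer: -217260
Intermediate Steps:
E = -12 (E = -4*3 = -12)
J(z) = -60 + z² - 22*z (J(z) = (z² - 22*z) + 5*(-12) = (z² - 22*z) - 60 = -60 + z² - 22*z)
1065*(J(-1 - A(3)) - 123) = 1065*((-60 + (-1 - 1*(-2))² - 22*(-1 - 1*(-2))) - 123) = 1065*((-60 + (-1 + 2)² - 22*(-1 + 2)) - 123) = 1065*((-60 + 1² - 22*1) - 123) = 1065*((-60 + 1 - 22) - 123) = 1065*(-81 - 123) = 1065*(-204) = -217260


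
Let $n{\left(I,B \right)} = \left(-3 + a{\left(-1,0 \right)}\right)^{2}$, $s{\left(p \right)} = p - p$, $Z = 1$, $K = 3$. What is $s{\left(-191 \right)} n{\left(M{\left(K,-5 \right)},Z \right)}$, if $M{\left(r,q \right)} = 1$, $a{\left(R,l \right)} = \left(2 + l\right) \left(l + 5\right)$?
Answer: $0$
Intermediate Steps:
$a{\left(R,l \right)} = \left(2 + l\right) \left(5 + l\right)$
$s{\left(p \right)} = 0$
$n{\left(I,B \right)} = 49$ ($n{\left(I,B \right)} = \left(-3 + \left(10 + 0^{2} + 7 \cdot 0\right)\right)^{2} = \left(-3 + \left(10 + 0 + 0\right)\right)^{2} = \left(-3 + 10\right)^{2} = 7^{2} = 49$)
$s{\left(-191 \right)} n{\left(M{\left(K,-5 \right)},Z \right)} = 0 \cdot 49 = 0$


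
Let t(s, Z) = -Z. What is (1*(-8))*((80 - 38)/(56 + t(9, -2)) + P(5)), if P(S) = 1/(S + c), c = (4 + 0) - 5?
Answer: -226/29 ≈ -7.7931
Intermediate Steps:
c = -1 (c = 4 - 5 = -1)
P(S) = 1/(-1 + S) (P(S) = 1/(S - 1) = 1/(-1 + S))
(1*(-8))*((80 - 38)/(56 + t(9, -2)) + P(5)) = (1*(-8))*((80 - 38)/(56 - 1*(-2)) + 1/(-1 + 5)) = -8*(42/(56 + 2) + 1/4) = -8*(42/58 + ¼) = -8*(42*(1/58) + ¼) = -8*(21/29 + ¼) = -8*113/116 = -226/29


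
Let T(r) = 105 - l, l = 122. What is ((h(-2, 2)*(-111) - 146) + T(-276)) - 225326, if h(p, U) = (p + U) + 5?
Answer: -226044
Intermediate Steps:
h(p, U) = 5 + U + p (h(p, U) = (U + p) + 5 = 5 + U + p)
T(r) = -17 (T(r) = 105 - 1*122 = 105 - 122 = -17)
((h(-2, 2)*(-111) - 146) + T(-276)) - 225326 = (((5 + 2 - 2)*(-111) - 146) - 17) - 225326 = ((5*(-111) - 146) - 17) - 225326 = ((-555 - 146) - 17) - 225326 = (-701 - 17) - 225326 = -718 - 225326 = -226044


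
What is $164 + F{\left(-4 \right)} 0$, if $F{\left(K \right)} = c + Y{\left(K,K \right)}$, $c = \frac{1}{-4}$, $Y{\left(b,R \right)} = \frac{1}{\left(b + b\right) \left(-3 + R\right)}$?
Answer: $164$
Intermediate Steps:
$Y{\left(b,R \right)} = \frac{1}{2 b \left(-3 + R\right)}$
$c = - \frac{1}{4} \approx -0.25$
$F{\left(K \right)} = - \frac{1}{4} + \frac{1}{2 K \left(-3 + K\right)}$
$164 + F{\left(-4 \right)} 0 = 164 + \frac{2 - - 4 \left(-3 - 4\right)}{4 \left(-4\right) \left(-3 - 4\right)} 0 = 164 + \frac{1}{4} \left(- \frac{1}{4}\right) \frac{1}{-7} \left(2 - \left(-4\right) \left(-7\right)\right) 0 = 164 + \frac{1}{4} \left(- \frac{1}{4}\right) \left(- \frac{1}{7}\right) \left(2 - 28\right) 0 = 164 + \frac{1}{4} \left(- \frac{1}{4}\right) \left(- \frac{1}{7}\right) \left(-26\right) 0 = 164 - 0 = 164 + 0 = 164$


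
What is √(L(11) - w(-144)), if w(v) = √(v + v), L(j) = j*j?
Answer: √(121 - 12*I*√2) ≈ 11.027 - 0.76951*I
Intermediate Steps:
L(j) = j²
w(v) = √2*√v (w(v) = √(2*v) = √2*√v)
√(L(11) - w(-144)) = √(11² - √2*√(-144)) = √(121 - √2*12*I) = √(121 - 12*I*√2)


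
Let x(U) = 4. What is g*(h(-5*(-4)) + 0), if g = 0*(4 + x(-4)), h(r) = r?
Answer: 0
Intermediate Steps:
g = 0 (g = 0*(4 + 4) = 0*8 = 0)
g*(h(-5*(-4)) + 0) = 0*(-5*(-4) + 0) = 0*(20 + 0) = 0*20 = 0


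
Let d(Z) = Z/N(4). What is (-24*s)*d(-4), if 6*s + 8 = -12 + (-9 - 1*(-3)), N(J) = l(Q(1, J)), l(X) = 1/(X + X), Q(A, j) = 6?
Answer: -4992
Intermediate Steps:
l(X) = 1/(2*X)
N(J) = 1/12 (N(J) = (1/2)/6 = (1/2)*(1/6) = 1/12)
s = -13/3 (s = -4/3 + (-12 + (-9 - 1*(-3)))/6 = -4/3 + (-12 + (-9 + 3))/6 = -4/3 + (-12 - 6)/6 = -4/3 + (1/6)*(-18) = -4/3 - 3 = -13/3 ≈ -4.3333)
d(Z) = 12*Z (d(Z) = Z/(1/12) = Z*12 = 12*Z)
(-24*s)*d(-4) = (-24*(-13/3))*(12*(-4)) = 104*(-48) = -4992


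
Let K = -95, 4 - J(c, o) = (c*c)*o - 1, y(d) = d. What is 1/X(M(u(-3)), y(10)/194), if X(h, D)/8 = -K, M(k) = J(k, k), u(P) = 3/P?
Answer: 1/760 ≈ 0.0013158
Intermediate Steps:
J(c, o) = 5 - o*c**2 (J(c, o) = 4 - ((c*c)*o - 1) = 4 - (c**2*o - 1) = 4 - (o*c**2 - 1) = 4 - (-1 + o*c**2) = 4 + (1 - o*c**2) = 5 - o*c**2)
M(k) = 5 - k**3 (M(k) = 5 - k*k**2 = 5 - k**3)
X(h, D) = 760 (X(h, D) = 8*(-1*(-95)) = 8*95 = 760)
1/X(M(u(-3)), y(10)/194) = 1/760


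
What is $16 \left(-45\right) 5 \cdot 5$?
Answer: $-18000$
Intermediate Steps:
$16 \left(-45\right) 5 \cdot 5 = \left(-720\right) 25 = -18000$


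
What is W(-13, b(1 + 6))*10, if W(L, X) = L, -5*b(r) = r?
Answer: -130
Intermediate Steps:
b(r) = -r/5
W(-13, b(1 + 6))*10 = -13*10 = -130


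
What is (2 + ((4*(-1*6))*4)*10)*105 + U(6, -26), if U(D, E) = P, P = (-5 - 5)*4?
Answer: -100630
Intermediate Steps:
P = -40 (P = -10*4 = -40)
U(D, E) = -40
(2 + ((4*(-1*6))*4)*10)*105 + U(6, -26) = (2 + ((4*(-1*6))*4)*10)*105 - 40 = (2 + ((4*(-6))*4)*10)*105 - 40 = (2 - 24*4*10)*105 - 40 = (2 - 96*10)*105 - 40 = (2 - 960)*105 - 40 = -958*105 - 40 = -100590 - 40 = -100630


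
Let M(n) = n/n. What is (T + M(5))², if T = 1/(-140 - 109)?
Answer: 61504/62001 ≈ 0.99198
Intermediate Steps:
M(n) = 1
T = -1/249 (T = 1/(-249) = -1/249 ≈ -0.0040161)
(T + M(5))² = (-1/249 + 1)² = (248/249)² = 61504/62001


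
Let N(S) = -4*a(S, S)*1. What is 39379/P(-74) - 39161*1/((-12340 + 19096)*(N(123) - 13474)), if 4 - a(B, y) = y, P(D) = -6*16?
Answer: -48028374493/117085984 ≈ -410.20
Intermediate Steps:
P(D) = -96
a(B, y) = 4 - y
N(S) = -16 + 4*S (N(S) = -4*(4 - S)*1 = (-16 + 4*S)*1 = -16 + 4*S)
39379/P(-74) - 39161*1/((-12340 + 19096)*(N(123) - 13474)) = 39379/(-96) - 39161*1/((-12340 + 19096)*((-16 + 4*123) - 13474)) = 39379*(-1/96) - 39161*1/(6756*((-16 + 492) - 13474)) = -39379/96 - 39161*1/(6756*(476 - 13474)) = -39379/96 - 39161/((-12998*6756)) = -39379/96 - 39161/(-87814488) = -39379/96 - 39161*(-1/87814488) = -39379/96 + 39161/87814488 = -48028374493/117085984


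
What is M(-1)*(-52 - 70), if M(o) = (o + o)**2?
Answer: -488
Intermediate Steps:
M(o) = 4*o**2 (M(o) = (2*o)**2 = 4*o**2)
M(-1)*(-52 - 70) = (4*(-1)**2)*(-52 - 70) = (4*1)*(-122) = 4*(-122) = -488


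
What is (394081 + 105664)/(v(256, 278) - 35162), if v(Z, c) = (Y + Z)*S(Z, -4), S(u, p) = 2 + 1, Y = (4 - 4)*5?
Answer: -499745/34394 ≈ -14.530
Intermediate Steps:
Y = 0 (Y = 0*5 = 0)
S(u, p) = 3
v(Z, c) = 3*Z (v(Z, c) = (0 + Z)*3 = Z*3 = 3*Z)
(394081 + 105664)/(v(256, 278) - 35162) = (394081 + 105664)/(3*256 - 35162) = 499745/(768 - 35162) = 499745/(-34394) = 499745*(-1/34394) = -499745/34394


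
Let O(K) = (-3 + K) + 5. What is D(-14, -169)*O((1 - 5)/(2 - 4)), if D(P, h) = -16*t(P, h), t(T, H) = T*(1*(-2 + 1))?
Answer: -896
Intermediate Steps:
t(T, H) = -T (t(T, H) = T*(1*(-1)) = T*(-1) = -T)
D(P, h) = 16*P (D(P, h) = -(-16)*P = 16*P)
O(K) = 2 + K
D(-14, -169)*O((1 - 5)/(2 - 4)) = (16*(-14))*(2 + (1 - 5)/(2 - 4)) = -224*(2 - 4/(-2)) = -224*(2 - 4*(-½)) = -224*(2 + 2) = -224*4 = -896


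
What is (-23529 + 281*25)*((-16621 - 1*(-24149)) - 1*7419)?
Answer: -1798936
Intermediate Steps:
(-23529 + 281*25)*((-16621 - 1*(-24149)) - 1*7419) = (-23529 + 7025)*((-16621 + 24149) - 7419) = -16504*(7528 - 7419) = -16504*109 = -1798936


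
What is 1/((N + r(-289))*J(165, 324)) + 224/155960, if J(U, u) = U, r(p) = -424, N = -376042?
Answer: 9938591/6919821546 ≈ 0.0014363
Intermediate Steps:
1/((N + r(-289))*J(165, 324)) + 224/155960 = 1/(-376042 - 424*165) + 224/155960 = (1/165)/(-376466) + 224*(1/155960) = -1/376466*1/165 + 4/2785 = -1/62116890 + 4/2785 = 9938591/6919821546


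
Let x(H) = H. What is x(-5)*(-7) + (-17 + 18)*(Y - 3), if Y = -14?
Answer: 18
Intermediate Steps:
x(-5)*(-7) + (-17 + 18)*(Y - 3) = -5*(-7) + (-17 + 18)*(-14 - 3) = 35 + 1*(-17) = 35 - 17 = 18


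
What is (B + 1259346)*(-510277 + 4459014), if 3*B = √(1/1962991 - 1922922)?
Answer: 4972826146002 + 3948737*I*√7409660079845845691/5888973 ≈ 4.9728e+12 + 1.8252e+9*I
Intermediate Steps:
B = I*√7409660079845845691/5888973 (B = √(1/1962991 - 1922922)/3 = √(-3774678579701/1962991)/3 = (I*√7409660079845845691/1962991)/3 = I*√7409660079845845691/5888973 ≈ 462.23*I)
(B + 1259346)*(-510277 + 4459014) = (I*√7409660079845845691/5888973 + 1259346)*(-510277 + 4459014) = (1259346 + I*√7409660079845845691/5888973)*3948737 = 4972826146002 + 3948737*I*√7409660079845845691/5888973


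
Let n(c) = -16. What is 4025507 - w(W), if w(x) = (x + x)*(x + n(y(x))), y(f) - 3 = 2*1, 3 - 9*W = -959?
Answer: 324492235/81 ≈ 4.0061e+6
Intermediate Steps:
W = 962/9 (W = ⅓ - ⅑*(-959) = ⅓ + 959/9 = 962/9 ≈ 106.89)
y(f) = 5 (y(f) = 3 + 2*1 = 3 + 2 = 5)
w(x) = 2*x*(-16 + x) (w(x) = (x + x)*(x - 16) = (2*x)*(-16 + x) = 2*x*(-16 + x))
4025507 - w(W) = 4025507 - 2*962*(-16 + 962/9)/9 = 4025507 - 2*962*818/(9*9) = 4025507 - 1*1573832/81 = 4025507 - 1573832/81 = 324492235/81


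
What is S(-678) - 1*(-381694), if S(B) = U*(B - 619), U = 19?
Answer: 357051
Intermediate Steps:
S(B) = -11761 + 19*B (S(B) = 19*(B - 619) = 19*(-619 + B) = -11761 + 19*B)
S(-678) - 1*(-381694) = (-11761 + 19*(-678)) - 1*(-381694) = (-11761 - 12882) + 381694 = -24643 + 381694 = 357051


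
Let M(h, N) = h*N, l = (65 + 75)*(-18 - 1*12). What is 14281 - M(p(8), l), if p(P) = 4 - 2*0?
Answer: 31081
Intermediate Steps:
p(P) = 4 (p(P) = 4 + 0 = 4)
l = -4200 (l = 140*(-18 - 12) = 140*(-30) = -4200)
M(h, N) = N*h
14281 - M(p(8), l) = 14281 - (-4200)*4 = 14281 - 1*(-16800) = 14281 + 16800 = 31081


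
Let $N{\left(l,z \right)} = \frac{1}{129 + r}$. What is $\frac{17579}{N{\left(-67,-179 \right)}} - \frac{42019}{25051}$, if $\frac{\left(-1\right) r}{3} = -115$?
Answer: $\frac{208736062727}{25051} \approx 8.3324 \cdot 10^{6}$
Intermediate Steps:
$r = 345$ ($r = \left(-3\right) \left(-115\right) = 345$)
$N{\left(l,z \right)} = \frac{1}{474}$ ($N{\left(l,z \right)} = \frac{1}{129 + 345} = \frac{1}{474}$)
$\frac{17579}{N{\left(-67,-179 \right)}} - \frac{42019}{25051} = 17579 \frac{1}{\frac{1}{474}} - \frac{42019}{25051} = 17579 \cdot 474 - \frac{42019}{25051} = 8332446 - \frac{42019}{25051} = \frac{208736062727}{25051}$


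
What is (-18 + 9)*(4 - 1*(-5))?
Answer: -81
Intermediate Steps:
(-18 + 9)*(4 - 1*(-5)) = -9*(4 + 5) = -9*9 = -81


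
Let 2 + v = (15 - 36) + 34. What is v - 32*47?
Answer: -1493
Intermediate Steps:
v = 11 (v = -2 + ((15 - 36) + 34) = -2 + (-21 + 34) = -2 + 13 = 11)
v - 32*47 = 11 - 32*47 = 11 - 1504 = -1493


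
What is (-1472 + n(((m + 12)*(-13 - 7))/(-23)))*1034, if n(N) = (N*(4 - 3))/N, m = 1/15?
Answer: -1521014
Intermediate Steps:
m = 1/15 ≈ 0.066667
n(N) = 1 (n(N) = (N*1)/N = N/N = 1)
(-1472 + n(((m + 12)*(-13 - 7))/(-23)))*1034 = (-1472 + 1)*1034 = -1471*1034 = -1521014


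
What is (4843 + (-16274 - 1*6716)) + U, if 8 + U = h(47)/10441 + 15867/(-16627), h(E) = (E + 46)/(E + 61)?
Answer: -113469090034115/6249690252 ≈ -18156.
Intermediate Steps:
h(E) = (46 + E)/(61 + E)
U = -55961031071/6249690252 (U = -8 + (((46 + 47)/(61 + 47))/10441 + 15867/(-16627)) = -8 + ((93/108)*(1/10441) + 15867*(-1/16627)) = -8 + (((1/108)*93)*(1/10441) - 15867/16627) = -8 + ((31/36)*(1/10441) - 15867/16627) = -8 + (31/375876 - 15867/16627) = -8 - 5963509055/6249690252 = -55961031071/6249690252 ≈ -8.9542)
(4843 + (-16274 - 1*6716)) + U = (4843 + (-16274 - 1*6716)) - 55961031071/6249690252 = (4843 + (-16274 - 6716)) - 55961031071/6249690252 = (4843 - 22990) - 55961031071/6249690252 = -18147 - 55961031071/6249690252 = -113469090034115/6249690252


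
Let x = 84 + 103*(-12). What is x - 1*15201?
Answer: -16353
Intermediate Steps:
x = -1152 (x = 84 - 1236 = -1152)
x - 1*15201 = -1152 - 1*15201 = -1152 - 15201 = -16353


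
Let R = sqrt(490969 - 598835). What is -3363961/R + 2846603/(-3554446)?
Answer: -2846603/3554446 + 3363961*I*sqrt(107866)/107866 ≈ -0.80086 + 10243.0*I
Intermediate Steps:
R = I*sqrt(107866) (R = sqrt(-107866) = I*sqrt(107866) ≈ 328.43*I)
-3363961/R + 2846603/(-3554446) = -3363961*(-I*sqrt(107866)/107866) + 2846603/(-3554446) = -(-3363961)*I*sqrt(107866)/107866 + 2846603*(-1/3554446) = 3363961*I*sqrt(107866)/107866 - 2846603/3554446 = -2846603/3554446 + 3363961*I*sqrt(107866)/107866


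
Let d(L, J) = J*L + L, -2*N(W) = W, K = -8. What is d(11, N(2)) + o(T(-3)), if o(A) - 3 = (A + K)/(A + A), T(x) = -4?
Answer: 9/2 ≈ 4.5000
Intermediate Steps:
N(W) = -W/2
d(L, J) = L + J*L
o(A) = 3 + (-8 + A)/(2*A) (o(A) = 3 + (A - 8)/(A + A) = 3 + (-8 + A)/((2*A)) = 3 + (-8 + A)*(1/(2*A)) = 3 + (-8 + A)/(2*A))
d(11, N(2)) + o(T(-3)) = 11*(1 - 1/2*2) + (7/2 - 4/(-4)) = 11*(1 - 1) + (7/2 - 4*(-1/4)) = 11*0 + (7/2 + 1) = 0 + 9/2 = 9/2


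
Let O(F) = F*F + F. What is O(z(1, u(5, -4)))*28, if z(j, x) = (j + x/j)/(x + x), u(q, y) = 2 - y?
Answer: 931/36 ≈ 25.861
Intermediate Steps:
z(j, x) = (j + x/j)/(2*x) (z(j, x) = (j + x/j)/((2*x)) = (j + x/j)*(1/(2*x)) = (j + x/j)/(2*x))
O(F) = F + F² (O(F) = F² + F = F + F²)
O(z(1, u(5, -4)))*28 = (((½)*((2 - 1*(-4)) + 1²)/(1*(2 - 1*(-4))))*(1 + (½)*((2 - 1*(-4)) + 1²)/(1*(2 - 1*(-4)))))*28 = (((½)*1*((2 + 4) + 1)/(2 + 4))*(1 + (½)*1*((2 + 4) + 1)/(2 + 4)))*28 = (((½)*1*(6 + 1)/6)*(1 + (½)*1*(6 + 1)/6))*28 = (((½)*1*(⅙)*7)*(1 + (½)*1*(⅙)*7))*28 = (7*(1 + 7/12)/12)*28 = ((7/12)*(19/12))*28 = (133/144)*28 = 931/36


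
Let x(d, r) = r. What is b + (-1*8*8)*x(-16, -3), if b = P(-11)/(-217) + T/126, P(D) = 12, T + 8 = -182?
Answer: 371923/1953 ≈ 190.44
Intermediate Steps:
T = -190 (T = -8 - 182 = -190)
b = -3053/1953 (b = 12/(-217) - 190/126 = 12*(-1/217) - 190*1/126 = -12/217 - 95/63 = -3053/1953 ≈ -1.5632)
b + (-1*8*8)*x(-16, -3) = -3053/1953 + (-1*8*8)*(-3) = -3053/1953 - 8*8*(-3) = -3053/1953 - 64*(-3) = -3053/1953 + 192 = 371923/1953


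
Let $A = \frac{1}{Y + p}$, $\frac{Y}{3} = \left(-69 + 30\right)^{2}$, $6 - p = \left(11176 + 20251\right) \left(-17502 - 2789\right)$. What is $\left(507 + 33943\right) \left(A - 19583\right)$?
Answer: $- \frac{215103730632544325}{318844913} \approx -6.7463 \cdot 10^{8}$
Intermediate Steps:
$p = 637685263$ ($p = 6 - \left(11176 + 20251\right) \left(-17502 - 2789\right) = 6 - 31427 \left(-20291\right) = 6 - -637685257 = 6 + 637685257 = 637685263$)
$Y = 4563$ ($Y = 3 \left(-69 + 30\right)^{2} = 3 \left(-39\right)^{2} = 3 \cdot 1521 = 4563$)
$A = \frac{1}{637689826}$ ($A = \frac{1}{4563 + 637685263} = \frac{1}{637689826} \approx 1.5682 \cdot 10^{-9}$)
$\left(507 + 33943\right) \left(A - 19583\right) = \left(507 + 33943\right) \left(\frac{1}{637689826} - 19583\right) = 34450 \left(- \frac{12487879862557}{637689826}\right) = - \frac{215103730632544325}{318844913}$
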